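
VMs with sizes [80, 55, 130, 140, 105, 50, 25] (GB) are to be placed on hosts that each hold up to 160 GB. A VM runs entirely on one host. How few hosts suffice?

Total = 140 + 130 + 105 + 80 + 55 + 50 + 25 = 585 GB.
Lower bound: ⌈585/160⌉ = 4 hosts.
A packing using 4 hosts:
  host 1: 140 = 140
  host 2: 130 + 25 = 155
  host 3: 105 + 55 = 160
  host 4: 80 + 50 = 130
This matches the lower bound, so 4 is optimal.

4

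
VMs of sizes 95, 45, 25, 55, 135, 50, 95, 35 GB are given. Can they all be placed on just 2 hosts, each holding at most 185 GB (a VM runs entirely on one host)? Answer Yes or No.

No

Total = 535 GB; ⌈535/185⌉ = 3.
At least 3 hosts are required, but only 2 are allowed.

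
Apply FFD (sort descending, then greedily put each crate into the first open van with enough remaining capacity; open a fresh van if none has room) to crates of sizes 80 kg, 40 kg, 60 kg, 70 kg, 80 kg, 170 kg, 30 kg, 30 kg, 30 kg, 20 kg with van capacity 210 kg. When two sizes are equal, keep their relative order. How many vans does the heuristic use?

Sorted descending: 170, 80, 80, 70, 60, 40, 30, 30, 30, 20.
  170 → van 1 (new)  [load 170/210]
  80 → van 2 (new)  [load 80/210]
  80 → van 2  [load 160/210]
  70 → van 3 (new)  [load 70/210]
  60 → van 3  [load 130/210]
  40 → van 1  [load 210/210]
  30 → van 2  [load 190/210]
  30 → van 3  [load 160/210]
  30 → van 3  [load 190/210]
  20 → van 2  [load 210/210]
3 vans opened.

3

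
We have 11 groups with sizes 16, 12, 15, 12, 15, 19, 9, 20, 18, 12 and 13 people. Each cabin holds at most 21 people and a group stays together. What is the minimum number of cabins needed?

Total = 20 + 19 + 18 + 16 + 15 + 15 + 13 + 12 + 12 + 12 + 9 = 161 people.
Lower bound: ⌈161/21⌉ = 8 cabins.
Also, 10 groups each exceed 21/2 people, and no two of those can share a cabin, so at least 10 cabins are needed.
A packing using 10 cabins:
  cabin 1: 20 = 20
  cabin 2: 19 = 19
  cabin 3: 18 = 18
  cabin 4: 16 = 16
  cabin 5: 15 = 15
  cabin 6: 15 = 15
  cabin 7: 13 = 13
  cabin 8: 12 + 9 = 21
  cabin 9: 12 = 12
  cabin 10: 12 = 12
This matches the lower bound, so 10 is optimal.

10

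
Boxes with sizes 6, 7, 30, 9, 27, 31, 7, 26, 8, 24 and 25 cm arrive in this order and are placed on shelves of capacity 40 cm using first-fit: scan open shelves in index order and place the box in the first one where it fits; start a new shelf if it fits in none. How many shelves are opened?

7

  6 → shelf 1 (new)  [load 6/40]
  7 → shelf 1  [load 13/40]
  30 → shelf 2 (new)  [load 30/40]
  9 → shelf 1  [load 22/40]
  27 → shelf 3 (new)  [load 27/40]
  31 → shelf 4 (new)  [load 31/40]
  7 → shelf 1  [load 29/40]
  26 → shelf 5 (new)  [load 26/40]
  8 → shelf 1  [load 37/40]
  24 → shelf 6 (new)  [load 24/40]
  25 → shelf 7 (new)  [load 25/40]
7 shelves opened.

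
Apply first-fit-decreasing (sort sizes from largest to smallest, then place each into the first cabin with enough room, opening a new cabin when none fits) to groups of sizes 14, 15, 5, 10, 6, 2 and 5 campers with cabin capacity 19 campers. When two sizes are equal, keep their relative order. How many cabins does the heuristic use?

Sorted descending: 15, 14, 10, 6, 5, 5, 2.
  15 → cabin 1 (new)  [load 15/19]
  14 → cabin 2 (new)  [load 14/19]
  10 → cabin 3 (new)  [load 10/19]
  6 → cabin 3  [load 16/19]
  5 → cabin 2  [load 19/19]
  5 → cabin 4 (new)  [load 5/19]
  2 → cabin 1  [load 17/19]
4 cabins opened.

4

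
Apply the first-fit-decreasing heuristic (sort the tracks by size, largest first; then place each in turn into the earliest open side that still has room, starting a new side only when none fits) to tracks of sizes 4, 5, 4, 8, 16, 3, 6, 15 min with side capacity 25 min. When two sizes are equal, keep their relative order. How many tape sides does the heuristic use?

3

Sorted descending: 16, 15, 8, 6, 5, 4, 4, 3.
  16 → side 1 (new)  [load 16/25]
  15 → side 2 (new)  [load 15/25]
  8 → side 1  [load 24/25]
  6 → side 2  [load 21/25]
  5 → side 3 (new)  [load 5/25]
  4 → side 2  [load 25/25]
  4 → side 3  [load 9/25]
  3 → side 3  [load 12/25]
3 tape sides opened.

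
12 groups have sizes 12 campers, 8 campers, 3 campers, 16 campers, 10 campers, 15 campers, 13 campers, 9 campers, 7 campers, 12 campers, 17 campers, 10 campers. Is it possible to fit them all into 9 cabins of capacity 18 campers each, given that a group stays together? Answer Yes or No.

A valid assignment using 9 cabins:
  cabin 1: 17 = 17
  cabin 2: 16 = 16
  cabin 3: 15 + 3 = 18
  cabin 4: 13 = 13
  cabin 5: 12 = 12
  cabin 6: 12 = 12
  cabin 7: 10 + 8 = 18
  cabin 8: 10 + 7 = 17
  cabin 9: 9 = 9
Every load is within 18 campers, so 9 cabins suffice.

Yes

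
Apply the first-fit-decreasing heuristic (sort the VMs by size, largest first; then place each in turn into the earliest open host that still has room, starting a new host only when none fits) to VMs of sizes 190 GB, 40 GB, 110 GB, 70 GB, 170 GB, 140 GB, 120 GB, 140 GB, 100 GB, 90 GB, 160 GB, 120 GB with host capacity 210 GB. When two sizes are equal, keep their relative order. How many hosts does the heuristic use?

8

Sorted descending: 190, 170, 160, 140, 140, 120, 120, 110, 100, 90, 70, 40.
  190 → host 1 (new)  [load 190/210]
  170 → host 2 (new)  [load 170/210]
  160 → host 3 (new)  [load 160/210]
  140 → host 4 (new)  [load 140/210]
  140 → host 5 (new)  [load 140/210]
  120 → host 6 (new)  [load 120/210]
  120 → host 7 (new)  [load 120/210]
  110 → host 8 (new)  [load 110/210]
  100 → host 8  [load 210/210]
  90 → host 6  [load 210/210]
  70 → host 4  [load 210/210]
  40 → host 2  [load 210/210]
8 hosts opened.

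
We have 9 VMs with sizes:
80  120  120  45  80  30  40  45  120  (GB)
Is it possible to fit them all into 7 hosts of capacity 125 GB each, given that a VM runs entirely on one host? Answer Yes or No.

A valid assignment using 6 hosts:
  host 1: 120 = 120
  host 2: 120 = 120
  host 3: 120 = 120
  host 4: 80 + 45 = 125
  host 5: 80 + 45 = 125
  host 6: 40 + 30 = 70
That uses only 6 ≤ 7, so 7 hosts are enough.

Yes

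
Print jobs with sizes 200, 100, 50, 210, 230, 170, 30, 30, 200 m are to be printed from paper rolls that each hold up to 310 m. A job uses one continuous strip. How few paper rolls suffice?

Total = 230 + 210 + 200 + 200 + 170 + 100 + 50 + 30 + 30 = 1220 m.
Lower bound: ⌈1220/310⌉ = 4 paper rolls.
Also, 5 print jobs each exceed 155 m, and no two of those can share a roll, so at least 5 paper rolls are needed.
A packing using 5 paper rolls:
  roll 1: 230 + 50 + 30 = 310
  roll 2: 210 + 100 = 310
  roll 3: 200 + 30 = 230
  roll 4: 200 = 200
  roll 5: 170 = 170
This matches the lower bound, so 5 is optimal.

5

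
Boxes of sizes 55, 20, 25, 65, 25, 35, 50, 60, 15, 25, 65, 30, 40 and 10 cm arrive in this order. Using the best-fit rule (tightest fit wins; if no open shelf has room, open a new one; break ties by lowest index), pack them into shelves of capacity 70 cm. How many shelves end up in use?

8

  55 → shelf 1 (new)  [load 55/70]
  20 → shelf 2 (new)  [load 20/70]
  25 → shelf 2  [load 45/70]
  65 → shelf 3 (new)  [load 65/70]
  25 → shelf 2  [load 70/70]
  35 → shelf 4 (new)  [load 35/70]
  50 → shelf 5 (new)  [load 50/70]
  60 → shelf 6 (new)  [load 60/70]
  15 → shelf 1  [load 70/70]
  25 → shelf 4  [load 60/70]
  65 → shelf 7 (new)  [load 65/70]
  30 → shelf 8 (new)  [load 30/70]
  40 → shelf 8  [load 70/70]
  10 → shelf 4  [load 70/70]
8 shelves opened.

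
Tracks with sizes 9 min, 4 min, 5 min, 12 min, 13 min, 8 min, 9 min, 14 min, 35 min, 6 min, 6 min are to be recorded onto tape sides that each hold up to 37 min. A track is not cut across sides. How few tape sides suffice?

Total = 35 + 14 + 13 + 12 + 9 + 9 + 8 + 6 + 6 + 5 + 4 = 121 min.
Lower bound: ⌈121/37⌉ = 4 tape sides.
A packing using 4 tape sides:
  side 1: 35 = 35
  side 2: 14 + 13 + 9 = 36
  side 3: 12 + 9 + 8 + 6 = 35
  side 4: 6 + 5 + 4 = 15
This matches the lower bound, so 4 is optimal.

4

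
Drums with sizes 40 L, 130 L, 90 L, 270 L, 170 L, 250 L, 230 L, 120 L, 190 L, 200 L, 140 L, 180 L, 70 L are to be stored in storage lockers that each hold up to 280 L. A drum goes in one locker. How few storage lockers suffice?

Total = 270 + 250 + 230 + 200 + 190 + 180 + 170 + 140 + 130 + 120 + 90 + 70 + 40 = 2080 L.
Lower bound: ⌈2080/280⌉ = 8 storage lockers.
A packing using 9 storage lockers:
  locker 1: 270 = 270
  locker 2: 250 = 250
  locker 3: 230 + 40 = 270
  locker 4: 200 + 70 = 270
  locker 5: 190 + 90 = 280
  locker 6: 180 = 180
  locker 7: 170 = 170
  locker 8: 140 + 130 = 270
  locker 9: 120 = 120
No arrangement into 8 storage lockers stays within capacity, so 9 is optimal.

9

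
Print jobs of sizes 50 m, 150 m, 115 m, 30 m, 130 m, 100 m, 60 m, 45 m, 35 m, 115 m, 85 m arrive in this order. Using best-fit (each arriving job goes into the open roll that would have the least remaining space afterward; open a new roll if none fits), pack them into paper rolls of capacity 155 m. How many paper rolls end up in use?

7

  50 → roll 1 (new)  [load 50/155]
  150 → roll 2 (new)  [load 150/155]
  115 → roll 3 (new)  [load 115/155]
  30 → roll 3  [load 145/155]
  130 → roll 4 (new)  [load 130/155]
  100 → roll 1  [load 150/155]
  60 → roll 5 (new)  [load 60/155]
  45 → roll 5  [load 105/155]
  35 → roll 5  [load 140/155]
  115 → roll 6 (new)  [load 115/155]
  85 → roll 7 (new)  [load 85/155]
7 paper rolls opened.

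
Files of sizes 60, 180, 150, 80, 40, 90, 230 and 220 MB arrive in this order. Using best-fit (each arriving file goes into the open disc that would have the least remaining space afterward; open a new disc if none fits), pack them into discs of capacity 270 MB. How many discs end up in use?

5

  60 → disc 1 (new)  [load 60/270]
  180 → disc 1  [load 240/270]
  150 → disc 2 (new)  [load 150/270]
  80 → disc 2  [load 230/270]
  40 → disc 2  [load 270/270]
  90 → disc 3 (new)  [load 90/270]
  230 → disc 4 (new)  [load 230/270]
  220 → disc 5 (new)  [load 220/270]
5 discs opened.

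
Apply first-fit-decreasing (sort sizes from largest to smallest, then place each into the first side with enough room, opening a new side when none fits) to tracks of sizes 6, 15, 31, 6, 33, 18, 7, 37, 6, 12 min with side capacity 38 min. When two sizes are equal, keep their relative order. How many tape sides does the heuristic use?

5

Sorted descending: 37, 33, 31, 18, 15, 12, 7, 6, 6, 6.
  37 → side 1 (new)  [load 37/38]
  33 → side 2 (new)  [load 33/38]
  31 → side 3 (new)  [load 31/38]
  18 → side 4 (new)  [load 18/38]
  15 → side 4  [load 33/38]
  12 → side 5 (new)  [load 12/38]
  7 → side 3  [load 38/38]
  6 → side 5  [load 18/38]
  6 → side 5  [load 24/38]
  6 → side 5  [load 30/38]
5 tape sides opened.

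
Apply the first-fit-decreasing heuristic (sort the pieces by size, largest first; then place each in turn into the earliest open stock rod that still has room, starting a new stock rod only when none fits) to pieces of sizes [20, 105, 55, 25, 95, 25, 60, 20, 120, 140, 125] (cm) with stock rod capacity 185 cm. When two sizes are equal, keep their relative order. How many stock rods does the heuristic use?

Sorted descending: 140, 125, 120, 105, 95, 60, 55, 25, 25, 20, 20.
  140 → stock rod 1 (new)  [load 140/185]
  125 → stock rod 2 (new)  [load 125/185]
  120 → stock rod 3 (new)  [load 120/185]
  105 → stock rod 4 (new)  [load 105/185]
  95 → stock rod 5 (new)  [load 95/185]
  60 → stock rod 2  [load 185/185]
  55 → stock rod 3  [load 175/185]
  25 → stock rod 1  [load 165/185]
  25 → stock rod 4  [load 130/185]
  20 → stock rod 1  [load 185/185]
  20 → stock rod 4  [load 150/185]
5 stock rods opened.

5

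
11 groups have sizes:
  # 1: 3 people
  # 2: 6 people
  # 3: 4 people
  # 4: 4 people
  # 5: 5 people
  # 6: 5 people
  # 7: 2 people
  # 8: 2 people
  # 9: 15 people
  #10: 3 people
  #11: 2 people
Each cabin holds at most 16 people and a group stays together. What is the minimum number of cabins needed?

Total = 15 + 6 + 5 + 5 + 4 + 4 + 3 + 3 + 2 + 2 + 2 = 51 people.
Lower bound: ⌈51/16⌉ = 4 cabins.
A packing using 4 cabins:
  cabin 1: 15 = 15
  cabin 2: 6 + 5 + 5 = 16
  cabin 3: 4 + 4 + 3 + 3 + 2 = 16
  cabin 4: 2 + 2 = 4
This matches the lower bound, so 4 is optimal.

4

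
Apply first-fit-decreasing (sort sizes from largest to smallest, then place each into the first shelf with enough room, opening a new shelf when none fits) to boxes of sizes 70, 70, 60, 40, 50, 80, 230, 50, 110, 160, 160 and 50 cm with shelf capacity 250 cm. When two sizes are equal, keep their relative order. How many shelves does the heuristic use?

5

Sorted descending: 230, 160, 160, 110, 80, 70, 70, 60, 50, 50, 50, 40.
  230 → shelf 1 (new)  [load 230/250]
  160 → shelf 2 (new)  [load 160/250]
  160 → shelf 3 (new)  [load 160/250]
  110 → shelf 4 (new)  [load 110/250]
  80 → shelf 2  [load 240/250]
  70 → shelf 3  [load 230/250]
  70 → shelf 4  [load 180/250]
  60 → shelf 4  [load 240/250]
  50 → shelf 5 (new)  [load 50/250]
  50 → shelf 5  [load 100/250]
  50 → shelf 5  [load 150/250]
  40 → shelf 5  [load 190/250]
5 shelves opened.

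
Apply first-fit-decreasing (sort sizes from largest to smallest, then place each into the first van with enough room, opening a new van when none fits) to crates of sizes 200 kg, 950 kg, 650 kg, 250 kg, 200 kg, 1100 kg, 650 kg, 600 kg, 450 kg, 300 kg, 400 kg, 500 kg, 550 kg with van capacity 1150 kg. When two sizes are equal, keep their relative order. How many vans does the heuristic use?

6

Sorted descending: 1100, 950, 650, 650, 600, 550, 500, 450, 400, 300, 250, 200, 200.
  1100 → van 1 (new)  [load 1100/1150]
  950 → van 2 (new)  [load 950/1150]
  650 → van 3 (new)  [load 650/1150]
  650 → van 4 (new)  [load 650/1150]
  600 → van 5 (new)  [load 600/1150]
  550 → van 5  [load 1150/1150]
  500 → van 3  [load 1150/1150]
  450 → van 4  [load 1100/1150]
  400 → van 6 (new)  [load 400/1150]
  300 → van 6  [load 700/1150]
  250 → van 6  [load 950/1150]
  200 → van 2  [load 1150/1150]
  200 → van 6  [load 1150/1150]
6 vans opened.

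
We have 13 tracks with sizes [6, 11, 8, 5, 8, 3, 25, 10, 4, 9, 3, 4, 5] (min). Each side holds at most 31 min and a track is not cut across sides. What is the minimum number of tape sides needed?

4

Total = 25 + 11 + 10 + 9 + 8 + 8 + 6 + 5 + 5 + 4 + 4 + 3 + 3 = 101 min.
Lower bound: ⌈101/31⌉ = 4 tape sides.
A packing using 4 tape sides:
  side 1: 25 + 6 = 31
  side 2: 11 + 10 + 9 = 30
  side 3: 8 + 8 + 5 + 5 + 4 = 30
  side 4: 4 + 3 + 3 = 10
This matches the lower bound, so 4 is optimal.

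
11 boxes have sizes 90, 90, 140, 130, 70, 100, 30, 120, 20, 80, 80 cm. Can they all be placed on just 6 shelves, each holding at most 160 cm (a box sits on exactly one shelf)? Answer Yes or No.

No

Total = 950 cm; ⌈950/160⌉ = 6.
The bound of 6 does not rule out 6, but exhaustive search shows no assignment into 6 shelves of capacity 160 cm exists — the minimum is 7.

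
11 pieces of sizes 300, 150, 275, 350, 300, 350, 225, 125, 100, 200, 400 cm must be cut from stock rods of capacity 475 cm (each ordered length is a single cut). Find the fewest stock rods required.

Total = 400 + 350 + 350 + 300 + 300 + 275 + 225 + 200 + 150 + 125 + 100 = 2775 cm.
Lower bound: ⌈2775/475⌉ = 6 stock rods.
A packing using 7 stock rods:
  stock rod 1: 400 = 400
  stock rod 2: 350 + 125 = 475
  stock rod 3: 350 + 100 = 450
  stock rod 4: 300 + 150 = 450
  stock rod 5: 300 = 300
  stock rod 6: 275 + 200 = 475
  stock rod 7: 225 = 225
No arrangement into 6 stock rods stays within capacity, so 7 is optimal.

7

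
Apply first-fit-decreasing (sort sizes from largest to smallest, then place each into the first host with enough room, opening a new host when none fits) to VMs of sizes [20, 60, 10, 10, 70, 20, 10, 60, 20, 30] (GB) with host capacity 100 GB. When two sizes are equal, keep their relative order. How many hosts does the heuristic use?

4

Sorted descending: 70, 60, 60, 30, 20, 20, 20, 10, 10, 10.
  70 → host 1 (new)  [load 70/100]
  60 → host 2 (new)  [load 60/100]
  60 → host 3 (new)  [load 60/100]
  30 → host 1  [load 100/100]
  20 → host 2  [load 80/100]
  20 → host 2  [load 100/100]
  20 → host 3  [load 80/100]
  10 → host 3  [load 90/100]
  10 → host 3  [load 100/100]
  10 → host 4 (new)  [load 10/100]
4 hosts opened.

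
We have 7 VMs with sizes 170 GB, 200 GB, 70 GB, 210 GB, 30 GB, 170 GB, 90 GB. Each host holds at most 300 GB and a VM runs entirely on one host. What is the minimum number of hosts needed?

4

Total = 210 + 200 + 170 + 170 + 90 + 70 + 30 = 940 GB.
Lower bound: ⌈940/300⌉ = 4 hosts.
A packing using 4 hosts:
  host 1: 210 + 90 = 300
  host 2: 200 + 70 + 30 = 300
  host 3: 170 = 170
  host 4: 170 = 170
This matches the lower bound, so 4 is optimal.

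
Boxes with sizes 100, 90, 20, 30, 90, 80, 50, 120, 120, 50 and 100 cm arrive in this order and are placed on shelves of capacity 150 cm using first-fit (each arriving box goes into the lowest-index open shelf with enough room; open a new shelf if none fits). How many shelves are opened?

  100 → shelf 1 (new)  [load 100/150]
  90 → shelf 2 (new)  [load 90/150]
  20 → shelf 1  [load 120/150]
  30 → shelf 1  [load 150/150]
  90 → shelf 3 (new)  [load 90/150]
  80 → shelf 4 (new)  [load 80/150]
  50 → shelf 2  [load 140/150]
  120 → shelf 5 (new)  [load 120/150]
  120 → shelf 6 (new)  [load 120/150]
  50 → shelf 3  [load 140/150]
  100 → shelf 7 (new)  [load 100/150]
7 shelves opened.

7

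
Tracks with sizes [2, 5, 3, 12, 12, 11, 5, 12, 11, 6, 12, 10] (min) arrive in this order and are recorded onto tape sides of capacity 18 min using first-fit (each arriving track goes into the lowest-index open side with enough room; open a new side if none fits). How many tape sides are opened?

8

  2 → side 1 (new)  [load 2/18]
  5 → side 1  [load 7/18]
  3 → side 1  [load 10/18]
  12 → side 2 (new)  [load 12/18]
  12 → side 3 (new)  [load 12/18]
  11 → side 4 (new)  [load 11/18]
  5 → side 1  [load 15/18]
  12 → side 5 (new)  [load 12/18]
  11 → side 6 (new)  [load 11/18]
  6 → side 2  [load 18/18]
  12 → side 7 (new)  [load 12/18]
  10 → side 8 (new)  [load 10/18]
8 tape sides opened.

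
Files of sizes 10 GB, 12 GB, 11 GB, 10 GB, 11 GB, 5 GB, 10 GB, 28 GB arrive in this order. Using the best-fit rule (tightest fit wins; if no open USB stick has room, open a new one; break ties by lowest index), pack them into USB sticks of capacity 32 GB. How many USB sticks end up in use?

4

  10 → USB stick 1 (new)  [load 10/32]
  12 → USB stick 1  [load 22/32]
  11 → USB stick 2 (new)  [load 11/32]
  10 → USB stick 1  [load 32/32]
  11 → USB stick 2  [load 22/32]
  5 → USB stick 2  [load 27/32]
  10 → USB stick 3 (new)  [load 10/32]
  28 → USB stick 4 (new)  [load 28/32]
4 USB sticks opened.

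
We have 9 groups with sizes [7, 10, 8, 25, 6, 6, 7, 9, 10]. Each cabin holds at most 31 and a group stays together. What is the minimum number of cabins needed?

3

Total = 25 + 10 + 10 + 9 + 8 + 7 + 7 + 6 + 6 = 88.
Lower bound: ⌈88/31⌉ = 3 cabins.
A packing using 3 cabins:
  cabin 1: 25 + 6 = 31
  cabin 2: 10 + 10 + 9 = 29
  cabin 3: 8 + 7 + 7 + 6 = 28
This matches the lower bound, so 3 is optimal.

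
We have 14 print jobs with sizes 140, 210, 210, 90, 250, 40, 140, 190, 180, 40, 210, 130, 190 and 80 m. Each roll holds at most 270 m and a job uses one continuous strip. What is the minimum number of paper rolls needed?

9

Total = 250 + 210 + 210 + 210 + 190 + 190 + 180 + 140 + 140 + 130 + 90 + 80 + 40 + 40 = 2100 m.
Lower bound: ⌈2100/270⌉ = 8 paper rolls.
Also, 9 print jobs each exceed 135 m, and no two of those can share a roll, so at least 9 paper rolls are needed.
A packing using 9 paper rolls:
  roll 1: 250 = 250
  roll 2: 210 + 40 = 250
  roll 3: 210 + 40 = 250
  roll 4: 210 = 210
  roll 5: 190 + 80 = 270
  roll 6: 190 = 190
  roll 7: 180 + 90 = 270
  roll 8: 140 + 130 = 270
  roll 9: 140 = 140
This matches the lower bound, so 9 is optimal.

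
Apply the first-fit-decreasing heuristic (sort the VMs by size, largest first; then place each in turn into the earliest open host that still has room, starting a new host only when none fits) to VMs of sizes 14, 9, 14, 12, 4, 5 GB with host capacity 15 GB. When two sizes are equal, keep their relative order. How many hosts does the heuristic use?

5

Sorted descending: 14, 14, 12, 9, 5, 4.
  14 → host 1 (new)  [load 14/15]
  14 → host 2 (new)  [load 14/15]
  12 → host 3 (new)  [load 12/15]
  9 → host 4 (new)  [load 9/15]
  5 → host 4  [load 14/15]
  4 → host 5 (new)  [load 4/15]
5 hosts opened.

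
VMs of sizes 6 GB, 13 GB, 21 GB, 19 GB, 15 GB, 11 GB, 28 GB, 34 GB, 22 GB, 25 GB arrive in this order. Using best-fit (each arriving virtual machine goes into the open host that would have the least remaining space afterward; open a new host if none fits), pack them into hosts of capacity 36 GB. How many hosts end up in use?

7

  6 → host 1 (new)  [load 6/36]
  13 → host 1  [load 19/36]
  21 → host 2 (new)  [load 21/36]
  19 → host 3 (new)  [load 19/36]
  15 → host 2  [load 36/36]
  11 → host 1  [load 30/36]
  28 → host 4 (new)  [load 28/36]
  34 → host 5 (new)  [load 34/36]
  22 → host 6 (new)  [load 22/36]
  25 → host 7 (new)  [load 25/36]
7 hosts opened.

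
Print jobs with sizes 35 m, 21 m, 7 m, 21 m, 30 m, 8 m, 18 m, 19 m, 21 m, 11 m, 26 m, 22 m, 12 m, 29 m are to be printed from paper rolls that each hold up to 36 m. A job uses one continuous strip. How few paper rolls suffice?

10

Total = 35 + 30 + 29 + 26 + 22 + 21 + 21 + 21 + 19 + 18 + 12 + 11 + 8 + 7 = 280 m.
Lower bound: ⌈280/36⌉ = 8 paper rolls.
Also, 9 print jobs each exceed 18 m, and no two of those can share a roll, so at least 9 paper rolls are needed.
A packing using 10 paper rolls:
  roll 1: 35 = 35
  roll 2: 30 = 30
  roll 3: 29 + 7 = 36
  roll 4: 26 + 8 = 34
  roll 5: 22 + 12 = 34
  roll 6: 21 + 11 = 32
  roll 7: 21 = 21
  roll 8: 21 = 21
  roll 9: 19 = 19
  roll 10: 18 = 18
No arrangement into 9 paper rolls stays within capacity, so 10 is optimal.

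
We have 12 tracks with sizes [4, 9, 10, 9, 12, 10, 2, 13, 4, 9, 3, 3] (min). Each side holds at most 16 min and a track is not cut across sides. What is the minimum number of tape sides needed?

Total = 13 + 12 + 10 + 10 + 9 + 9 + 9 + 4 + 4 + 3 + 3 + 2 = 88 min.
Lower bound: ⌈88/16⌉ = 6 tape sides.
Also, 7 tracks each exceed 8 min, and no two of those can share a side, so at least 7 tape sides are needed.
A packing using 7 tape sides:
  side 1: 13 + 3 = 16
  side 2: 12 + 4 = 16
  side 3: 10 + 4 + 2 = 16
  side 4: 10 + 3 = 13
  side 5: 9 = 9
  side 6: 9 = 9
  side 7: 9 = 9
This matches the lower bound, so 7 is optimal.

7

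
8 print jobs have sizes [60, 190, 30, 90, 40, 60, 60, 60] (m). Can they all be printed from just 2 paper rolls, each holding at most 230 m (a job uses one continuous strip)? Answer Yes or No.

No

Total = 590 m; ⌈590/230⌉ = 3.
At least 3 paper rolls are required, but only 2 are allowed.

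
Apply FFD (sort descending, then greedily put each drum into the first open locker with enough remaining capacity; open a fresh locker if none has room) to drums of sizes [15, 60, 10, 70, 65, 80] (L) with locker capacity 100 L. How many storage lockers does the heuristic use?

Sorted descending: 80, 70, 65, 60, 15, 10.
  80 → locker 1 (new)  [load 80/100]
  70 → locker 2 (new)  [load 70/100]
  65 → locker 3 (new)  [load 65/100]
  60 → locker 4 (new)  [load 60/100]
  15 → locker 1  [load 95/100]
  10 → locker 2  [load 80/100]
4 storage lockers opened.

4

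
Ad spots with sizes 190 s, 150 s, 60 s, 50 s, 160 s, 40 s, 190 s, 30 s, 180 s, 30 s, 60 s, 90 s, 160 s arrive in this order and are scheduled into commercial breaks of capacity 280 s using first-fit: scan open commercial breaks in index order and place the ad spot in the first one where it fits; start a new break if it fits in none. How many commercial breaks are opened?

  190 → break 1 (new)  [load 190/280]
  150 → break 2 (new)  [load 150/280]
  60 → break 1  [load 250/280]
  50 → break 2  [load 200/280]
  160 → break 3 (new)  [load 160/280]
  40 → break 2  [load 240/280]
  190 → break 4 (new)  [load 190/280]
  30 → break 1  [load 280/280]
  180 → break 5 (new)  [load 180/280]
  30 → break 2  [load 270/280]
  60 → break 3  [load 220/280]
  90 → break 4  [load 280/280]
  160 → break 6 (new)  [load 160/280]
6 commercial breaks opened.

6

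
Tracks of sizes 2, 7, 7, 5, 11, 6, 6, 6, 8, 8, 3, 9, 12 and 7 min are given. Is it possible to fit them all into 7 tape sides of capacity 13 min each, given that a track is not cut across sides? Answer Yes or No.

No

Total = 97 min; ⌈97/13⌉ = 8.
At least 8 tape sides are required, but only 7 are allowed.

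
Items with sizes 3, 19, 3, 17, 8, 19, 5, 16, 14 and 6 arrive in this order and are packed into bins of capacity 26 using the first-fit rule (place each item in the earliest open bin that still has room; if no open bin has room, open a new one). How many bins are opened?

5

  3 → bin 1 (new)  [load 3/26]
  19 → bin 1  [load 22/26]
  3 → bin 1  [load 25/26]
  17 → bin 2 (new)  [load 17/26]
  8 → bin 2  [load 25/26]
  19 → bin 3 (new)  [load 19/26]
  5 → bin 3  [load 24/26]
  16 → bin 4 (new)  [load 16/26]
  14 → bin 5 (new)  [load 14/26]
  6 → bin 4  [load 22/26]
5 bins opened.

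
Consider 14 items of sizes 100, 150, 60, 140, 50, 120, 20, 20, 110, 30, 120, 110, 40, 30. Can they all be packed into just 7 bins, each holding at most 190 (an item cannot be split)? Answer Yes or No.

A valid assignment using 7 bins:
  bin 1: 150 + 40 = 190
  bin 2: 140 + 50 = 190
  bin 3: 120 + 60 = 180
  bin 4: 120 + 30 + 30 = 180
  bin 5: 110 + 20 + 20 = 150
  bin 6: 110 = 110
  bin 7: 100 = 100
Every load is within 190, so 7 bins suffice.

Yes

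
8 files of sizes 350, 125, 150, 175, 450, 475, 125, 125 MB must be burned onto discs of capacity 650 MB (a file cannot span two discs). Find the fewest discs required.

Total = 475 + 450 + 350 + 175 + 150 + 125 + 125 + 125 = 1975 MB.
Lower bound: ⌈1975/650⌉ = 4 discs.
A packing using 4 discs:
  disc 1: 475 + 175 = 650
  disc 2: 450 + 150 = 600
  disc 3: 350 + 125 + 125 = 600
  disc 4: 125 = 125
This matches the lower bound, so 4 is optimal.

4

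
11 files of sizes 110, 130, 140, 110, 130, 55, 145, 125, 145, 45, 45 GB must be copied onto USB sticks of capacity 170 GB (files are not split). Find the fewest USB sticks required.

Total = 145 + 145 + 140 + 130 + 130 + 125 + 110 + 110 + 55 + 45 + 45 = 1180 GB.
Lower bound: ⌈1180/170⌉ = 7 USB sticks.
Also, 8 files each exceed 85 GB, and no two of those can share a USB stick, so at least 8 USB sticks are needed.
A packing using 8 USB sticks:
  USB stick 1: 145 = 145
  USB stick 2: 145 = 145
  USB stick 3: 140 = 140
  USB stick 4: 130 = 130
  USB stick 5: 130 = 130
  USB stick 6: 125 + 45 = 170
  USB stick 7: 110 + 55 = 165
  USB stick 8: 110 + 45 = 155
This matches the lower bound, so 8 is optimal.

8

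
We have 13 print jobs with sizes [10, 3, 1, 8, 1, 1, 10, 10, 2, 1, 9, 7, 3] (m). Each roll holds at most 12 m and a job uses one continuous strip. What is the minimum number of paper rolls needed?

6

Total = 10 + 10 + 10 + 9 + 8 + 7 + 3 + 3 + 2 + 1 + 1 + 1 + 1 = 66 m.
Lower bound: ⌈66/12⌉ = 6 paper rolls.
A packing using 6 paper rolls:
  roll 1: 10 + 2 = 12
  roll 2: 10 + 1 + 1 = 12
  roll 3: 10 + 1 + 1 = 12
  roll 4: 9 + 3 = 12
  roll 5: 8 + 3 = 11
  roll 6: 7 = 7
This matches the lower bound, so 6 is optimal.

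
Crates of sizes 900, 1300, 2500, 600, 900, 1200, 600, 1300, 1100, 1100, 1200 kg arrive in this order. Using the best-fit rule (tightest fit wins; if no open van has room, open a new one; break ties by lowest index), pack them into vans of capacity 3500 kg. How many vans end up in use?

  900 → van 1 (new)  [load 900/3500]
  1300 → van 1  [load 2200/3500]
  2500 → van 2 (new)  [load 2500/3500]
  600 → van 2  [load 3100/3500]
  900 → van 1  [load 3100/3500]
  1200 → van 3 (new)  [load 1200/3500]
  600 → van 3  [load 1800/3500]
  1300 → van 3  [load 3100/3500]
  1100 → van 4 (new)  [load 1100/3500]
  1100 → van 4  [load 2200/3500]
  1200 → van 4  [load 3400/3500]
4 vans opened.

4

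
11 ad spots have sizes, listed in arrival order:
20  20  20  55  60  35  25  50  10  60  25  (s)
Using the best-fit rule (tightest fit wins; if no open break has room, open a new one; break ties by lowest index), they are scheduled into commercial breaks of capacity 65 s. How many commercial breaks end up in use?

7

  20 → break 1 (new)  [load 20/65]
  20 → break 1  [load 40/65]
  20 → break 1  [load 60/65]
  55 → break 2 (new)  [load 55/65]
  60 → break 3 (new)  [load 60/65]
  35 → break 4 (new)  [load 35/65]
  25 → break 4  [load 60/65]
  50 → break 5 (new)  [load 50/65]
  10 → break 2  [load 65/65]
  60 → break 6 (new)  [load 60/65]
  25 → break 7 (new)  [load 25/65]
7 commercial breaks opened.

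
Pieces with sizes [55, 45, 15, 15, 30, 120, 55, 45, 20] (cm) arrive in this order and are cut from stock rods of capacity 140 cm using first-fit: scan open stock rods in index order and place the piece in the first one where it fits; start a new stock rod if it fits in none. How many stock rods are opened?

3

  55 → stock rod 1 (new)  [load 55/140]
  45 → stock rod 1  [load 100/140]
  15 → stock rod 1  [load 115/140]
  15 → stock rod 1  [load 130/140]
  30 → stock rod 2 (new)  [load 30/140]
  120 → stock rod 3 (new)  [load 120/140]
  55 → stock rod 2  [load 85/140]
  45 → stock rod 2  [load 130/140]
  20 → stock rod 3  [load 140/140]
3 stock rods opened.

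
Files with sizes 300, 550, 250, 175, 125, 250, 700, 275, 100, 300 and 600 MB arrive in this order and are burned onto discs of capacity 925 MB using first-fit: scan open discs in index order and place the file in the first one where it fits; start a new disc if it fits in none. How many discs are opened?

  300 → disc 1 (new)  [load 300/925]
  550 → disc 1  [load 850/925]
  250 → disc 2 (new)  [load 250/925]
  175 → disc 2  [load 425/925]
  125 → disc 2  [load 550/925]
  250 → disc 2  [load 800/925]
  700 → disc 3 (new)  [load 700/925]
  275 → disc 4 (new)  [load 275/925]
  100 → disc 2  [load 900/925]
  300 → disc 4  [load 575/925]
  600 → disc 5 (new)  [load 600/925]
5 discs opened.

5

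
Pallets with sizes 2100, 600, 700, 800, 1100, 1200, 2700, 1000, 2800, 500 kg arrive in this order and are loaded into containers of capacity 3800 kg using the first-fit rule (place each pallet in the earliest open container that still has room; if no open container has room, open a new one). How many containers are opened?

4

  2100 → container 1 (new)  [load 2100/3800]
  600 → container 1  [load 2700/3800]
  700 → container 1  [load 3400/3800]
  800 → container 2 (new)  [load 800/3800]
  1100 → container 2  [load 1900/3800]
  1200 → container 2  [load 3100/3800]
  2700 → container 3 (new)  [load 2700/3800]
  1000 → container 3  [load 3700/3800]
  2800 → container 4 (new)  [load 2800/3800]
  500 → container 2  [load 3600/3800]
4 containers opened.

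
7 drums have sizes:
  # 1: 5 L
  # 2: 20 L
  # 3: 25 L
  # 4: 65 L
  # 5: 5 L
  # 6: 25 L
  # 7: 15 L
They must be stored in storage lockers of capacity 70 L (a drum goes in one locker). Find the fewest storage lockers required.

Total = 65 + 25 + 25 + 20 + 15 + 5 + 5 = 160 L.
Lower bound: ⌈160/70⌉ = 3 storage lockers.
A packing using 3 storage lockers:
  locker 1: 65 + 5 = 70
  locker 2: 25 + 25 + 20 = 70
  locker 3: 15 + 5 = 20
This matches the lower bound, so 3 is optimal.

3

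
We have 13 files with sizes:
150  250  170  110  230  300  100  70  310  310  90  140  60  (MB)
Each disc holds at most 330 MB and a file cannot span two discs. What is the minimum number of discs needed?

Total = 310 + 310 + 300 + 250 + 230 + 170 + 150 + 140 + 110 + 100 + 90 + 70 + 60 = 2290 MB.
Lower bound: ⌈2290/330⌉ = 7 discs.
A packing using 8 discs:
  disc 1: 310 = 310
  disc 2: 310 = 310
  disc 3: 300 = 300
  disc 4: 250 + 70 = 320
  disc 5: 230 + 100 = 330
  disc 6: 170 + 150 = 320
  disc 7: 140 + 110 + 60 = 310
  disc 8: 90 = 90
No arrangement into 7 discs stays within capacity, so 8 is optimal.

8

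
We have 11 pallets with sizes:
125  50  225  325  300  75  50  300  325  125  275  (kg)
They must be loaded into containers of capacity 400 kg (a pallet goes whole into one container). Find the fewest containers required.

Total = 325 + 325 + 300 + 300 + 275 + 225 + 125 + 125 + 75 + 50 + 50 = 2175 kg.
Lower bound: ⌈2175/400⌉ = 6 containers.
A packing using 6 containers:
  container 1: 325 + 75 = 400
  container 2: 325 + 50 = 375
  container 3: 300 + 50 = 350
  container 4: 300 = 300
  container 5: 275 + 125 = 400
  container 6: 225 + 125 = 350
This matches the lower bound, so 6 is optimal.

6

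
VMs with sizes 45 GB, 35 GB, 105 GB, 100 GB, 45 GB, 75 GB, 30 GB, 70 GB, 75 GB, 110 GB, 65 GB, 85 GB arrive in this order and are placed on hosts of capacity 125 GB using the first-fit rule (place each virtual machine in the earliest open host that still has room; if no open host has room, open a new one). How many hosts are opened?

9

  45 → host 1 (new)  [load 45/125]
  35 → host 1  [load 80/125]
  105 → host 2 (new)  [load 105/125]
  100 → host 3 (new)  [load 100/125]
  45 → host 1  [load 125/125]
  75 → host 4 (new)  [load 75/125]
  30 → host 4  [load 105/125]
  70 → host 5 (new)  [load 70/125]
  75 → host 6 (new)  [load 75/125]
  110 → host 7 (new)  [load 110/125]
  65 → host 8 (new)  [load 65/125]
  85 → host 9 (new)  [load 85/125]
9 hosts opened.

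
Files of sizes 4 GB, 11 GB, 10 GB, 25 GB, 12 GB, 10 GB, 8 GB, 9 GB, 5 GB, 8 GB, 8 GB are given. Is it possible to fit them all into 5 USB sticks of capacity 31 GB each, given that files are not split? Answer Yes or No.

A valid assignment using 4 USB sticks:
  USB stick 1: 25 + 5 = 30
  USB stick 2: 12 + 11 + 8 = 31
  USB stick 3: 10 + 10 + 9 = 29
  USB stick 4: 8 + 8 + 4 = 20
That uses only 4 ≤ 5, so 5 USB sticks are enough.

Yes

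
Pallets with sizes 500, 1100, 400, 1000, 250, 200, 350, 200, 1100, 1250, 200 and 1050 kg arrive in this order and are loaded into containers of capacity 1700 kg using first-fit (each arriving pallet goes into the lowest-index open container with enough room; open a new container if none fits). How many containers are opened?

  500 → container 1 (new)  [load 500/1700]
  1100 → container 1  [load 1600/1700]
  400 → container 2 (new)  [load 400/1700]
  1000 → container 2  [load 1400/1700]
  250 → container 2  [load 1650/1700]
  200 → container 3 (new)  [load 200/1700]
  350 → container 3  [load 550/1700]
  200 → container 3  [load 750/1700]
  1100 → container 4 (new)  [load 1100/1700]
  1250 → container 5 (new)  [load 1250/1700]
  200 → container 3  [load 950/1700]
  1050 → container 6 (new)  [load 1050/1700]
6 containers opened.

6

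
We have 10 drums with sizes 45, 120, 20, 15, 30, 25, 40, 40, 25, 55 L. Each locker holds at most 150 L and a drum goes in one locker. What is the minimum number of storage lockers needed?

3

Total = 120 + 55 + 45 + 40 + 40 + 30 + 25 + 25 + 20 + 15 = 415 L.
Lower bound: ⌈415/150⌉ = 3 storage lockers.
A packing using 3 storage lockers:
  locker 1: 120 + 30 = 150
  locker 2: 55 + 45 + 40 = 140
  locker 3: 40 + 25 + 25 + 20 + 15 = 125
This matches the lower bound, so 3 is optimal.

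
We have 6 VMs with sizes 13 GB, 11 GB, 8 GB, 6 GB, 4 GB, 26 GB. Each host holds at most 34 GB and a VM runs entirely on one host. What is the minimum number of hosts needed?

Total = 26 + 13 + 11 + 8 + 6 + 4 = 68 GB.
Lower bound: ⌈68/34⌉ = 2 hosts.
A packing using 2 hosts:
  host 1: 26 + 8 = 34
  host 2: 13 + 11 + 6 + 4 = 34
This matches the lower bound, so 2 is optimal.

2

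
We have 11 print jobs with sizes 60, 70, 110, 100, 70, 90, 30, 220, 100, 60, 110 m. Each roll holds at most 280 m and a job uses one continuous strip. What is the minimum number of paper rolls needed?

4

Total = 220 + 110 + 110 + 100 + 100 + 90 + 70 + 70 + 60 + 60 + 30 = 1020 m.
Lower bound: ⌈1020/280⌉ = 4 paper rolls.
A packing using 4 paper rolls:
  roll 1: 220 + 60 = 280
  roll 2: 110 + 110 + 60 = 280
  roll 3: 100 + 100 + 70 = 270
  roll 4: 90 + 70 + 30 = 190
This matches the lower bound, so 4 is optimal.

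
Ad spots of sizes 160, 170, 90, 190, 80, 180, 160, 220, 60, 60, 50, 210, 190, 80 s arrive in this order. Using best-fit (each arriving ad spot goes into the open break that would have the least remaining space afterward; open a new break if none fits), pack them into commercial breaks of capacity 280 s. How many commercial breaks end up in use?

  160 → break 1 (new)  [load 160/280]
  170 → break 2 (new)  [load 170/280]
  90 → break 2  [load 260/280]
  190 → break 3 (new)  [load 190/280]
  80 → break 3  [load 270/280]
  180 → break 4 (new)  [load 180/280]
  160 → break 5 (new)  [load 160/280]
  220 → break 6 (new)  [load 220/280]
  60 → break 6  [load 280/280]
  60 → break 4  [load 240/280]
  50 → break 1  [load 210/280]
  210 → break 7 (new)  [load 210/280]
  190 → break 8 (new)  [load 190/280]
  80 → break 8  [load 270/280]
8 commercial breaks opened.

8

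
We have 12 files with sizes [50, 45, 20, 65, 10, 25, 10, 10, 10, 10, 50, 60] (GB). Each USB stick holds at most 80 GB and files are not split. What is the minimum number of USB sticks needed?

Total = 65 + 60 + 50 + 50 + 45 + 25 + 20 + 10 + 10 + 10 + 10 + 10 = 365 GB.
Lower bound: ⌈365/80⌉ = 5 USB sticks.
A packing using 5 USB sticks:
  USB stick 1: 65 + 10 = 75
  USB stick 2: 60 + 20 = 80
  USB stick 3: 50 + 25 = 75
  USB stick 4: 50 + 10 + 10 + 10 = 80
  USB stick 5: 45 + 10 = 55
This matches the lower bound, so 5 is optimal.

5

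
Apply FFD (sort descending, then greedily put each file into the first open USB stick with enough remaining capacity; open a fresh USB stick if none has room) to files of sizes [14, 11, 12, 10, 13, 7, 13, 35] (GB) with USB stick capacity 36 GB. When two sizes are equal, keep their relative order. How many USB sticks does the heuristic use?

Sorted descending: 35, 14, 13, 13, 12, 11, 10, 7.
  35 → USB stick 1 (new)  [load 35/36]
  14 → USB stick 2 (new)  [load 14/36]
  13 → USB stick 2  [load 27/36]
  13 → USB stick 3 (new)  [load 13/36]
  12 → USB stick 3  [load 25/36]
  11 → USB stick 3  [load 36/36]
  10 → USB stick 4 (new)  [load 10/36]
  7 → USB stick 2  [load 34/36]
4 USB sticks opened.

4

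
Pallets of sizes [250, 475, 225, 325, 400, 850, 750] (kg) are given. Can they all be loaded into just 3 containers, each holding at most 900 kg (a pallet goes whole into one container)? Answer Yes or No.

No

Total = 3275 kg; ⌈3275/900⌉ = 4.
At least 4 containers are required, but only 3 are allowed.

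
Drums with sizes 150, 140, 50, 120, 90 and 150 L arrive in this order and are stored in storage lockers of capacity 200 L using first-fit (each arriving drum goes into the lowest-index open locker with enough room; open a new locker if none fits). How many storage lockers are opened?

  150 → locker 1 (new)  [load 150/200]
  140 → locker 2 (new)  [load 140/200]
  50 → locker 1  [load 200/200]
  120 → locker 3 (new)  [load 120/200]
  90 → locker 4 (new)  [load 90/200]
  150 → locker 5 (new)  [load 150/200]
5 storage lockers opened.

5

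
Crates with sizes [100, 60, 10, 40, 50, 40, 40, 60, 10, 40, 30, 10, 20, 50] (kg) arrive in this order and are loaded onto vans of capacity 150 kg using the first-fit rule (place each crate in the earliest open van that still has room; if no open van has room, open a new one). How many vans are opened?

4

  100 → van 1 (new)  [load 100/150]
  60 → van 2 (new)  [load 60/150]
  10 → van 1  [load 110/150]
  40 → van 1  [load 150/150]
  50 → van 2  [load 110/150]
  40 → van 2  [load 150/150]
  40 → van 3 (new)  [load 40/150]
  60 → van 3  [load 100/150]
  10 → van 3  [load 110/150]
  40 → van 3  [load 150/150]
  30 → van 4 (new)  [load 30/150]
  10 → van 4  [load 40/150]
  20 → van 4  [load 60/150]
  50 → van 4  [load 110/150]
4 vans opened.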